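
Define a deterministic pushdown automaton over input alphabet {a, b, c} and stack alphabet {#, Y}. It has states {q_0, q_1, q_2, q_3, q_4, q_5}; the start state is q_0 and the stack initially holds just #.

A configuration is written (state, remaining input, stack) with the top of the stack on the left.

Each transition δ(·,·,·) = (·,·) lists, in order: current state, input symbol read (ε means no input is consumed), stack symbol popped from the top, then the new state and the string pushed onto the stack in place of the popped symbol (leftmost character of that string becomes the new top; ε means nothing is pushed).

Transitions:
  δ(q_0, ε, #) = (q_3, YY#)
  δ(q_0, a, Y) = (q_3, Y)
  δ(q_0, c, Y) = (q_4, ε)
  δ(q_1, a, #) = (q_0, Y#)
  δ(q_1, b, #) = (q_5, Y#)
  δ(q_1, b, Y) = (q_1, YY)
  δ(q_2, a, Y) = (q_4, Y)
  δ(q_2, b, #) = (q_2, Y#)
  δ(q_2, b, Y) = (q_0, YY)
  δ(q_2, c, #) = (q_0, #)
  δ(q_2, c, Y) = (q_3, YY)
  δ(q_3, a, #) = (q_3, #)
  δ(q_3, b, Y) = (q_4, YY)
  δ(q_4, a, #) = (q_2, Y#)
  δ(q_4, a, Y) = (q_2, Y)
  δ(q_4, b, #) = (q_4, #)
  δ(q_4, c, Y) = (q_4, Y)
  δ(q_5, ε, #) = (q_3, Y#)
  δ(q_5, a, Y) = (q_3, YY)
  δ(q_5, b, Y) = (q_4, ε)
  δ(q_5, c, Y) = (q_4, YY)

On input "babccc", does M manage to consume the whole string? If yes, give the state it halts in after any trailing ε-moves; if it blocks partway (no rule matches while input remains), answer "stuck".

(q_0, babccc, #) ⊢ (q_3, babccc, YY#) ⊢ (q_4, abccc, YYY#) ⊢ (q_2, bccc, YYY#) ⊢ (q_0, ccc, YYYY#) ⊢ (q_4, cc, YYY#) ⊢ (q_4, c, YYY#) ⊢ (q_4, ε, YYY#)
All input consumed; M is in state q_4.

q_4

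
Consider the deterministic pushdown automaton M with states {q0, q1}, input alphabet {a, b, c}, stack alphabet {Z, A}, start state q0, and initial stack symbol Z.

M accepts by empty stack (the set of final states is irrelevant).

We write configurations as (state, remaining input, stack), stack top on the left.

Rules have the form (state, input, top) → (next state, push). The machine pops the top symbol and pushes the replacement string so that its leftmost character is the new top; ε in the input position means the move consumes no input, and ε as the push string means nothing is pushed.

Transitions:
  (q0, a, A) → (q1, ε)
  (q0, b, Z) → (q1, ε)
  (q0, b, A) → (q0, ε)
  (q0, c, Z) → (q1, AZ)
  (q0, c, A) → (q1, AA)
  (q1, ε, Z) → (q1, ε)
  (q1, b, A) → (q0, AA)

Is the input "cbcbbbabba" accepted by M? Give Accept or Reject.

Accept

(q0, cbcbbbabba, Z) ⊢ (q1, bcbbbabba, AZ) ⊢ (q0, cbbbabba, AAZ) ⊢ (q1, bbbabba, AAAZ) ⊢ (q0, bbabba, AAAAZ) ⊢ (q0, babba, AAAZ) ⊢ (q0, abba, AAZ) ⊢ (q1, bba, AZ) ⊢ (q0, ba, AAZ) ⊢ (q0, a, AZ) ⊢ (q1, ε, Z) ⊢ (q1, ε, ε)
All input consumed and the stack is empty.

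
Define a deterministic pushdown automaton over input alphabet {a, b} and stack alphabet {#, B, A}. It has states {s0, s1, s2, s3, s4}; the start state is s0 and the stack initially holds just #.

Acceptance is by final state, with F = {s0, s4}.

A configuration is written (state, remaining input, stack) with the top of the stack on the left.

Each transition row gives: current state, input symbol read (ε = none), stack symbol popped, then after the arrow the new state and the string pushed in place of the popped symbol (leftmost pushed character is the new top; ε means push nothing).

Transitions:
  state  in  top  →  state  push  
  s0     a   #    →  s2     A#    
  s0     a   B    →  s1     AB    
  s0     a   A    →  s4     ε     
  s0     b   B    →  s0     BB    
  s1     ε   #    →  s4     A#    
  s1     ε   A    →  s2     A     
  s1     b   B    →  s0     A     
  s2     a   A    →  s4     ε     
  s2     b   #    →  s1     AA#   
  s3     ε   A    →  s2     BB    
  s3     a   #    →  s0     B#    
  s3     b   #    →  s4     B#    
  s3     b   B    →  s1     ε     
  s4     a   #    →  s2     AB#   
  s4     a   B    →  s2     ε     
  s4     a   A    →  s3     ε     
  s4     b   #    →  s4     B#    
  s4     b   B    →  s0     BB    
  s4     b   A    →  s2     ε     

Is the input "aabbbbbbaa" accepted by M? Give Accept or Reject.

Accept

(s0, aabbbbbbaa, #) ⊢ (s2, abbbbbbaa, A#) ⊢ (s4, bbbbbbaa, #) ⊢ (s4, bbbbbaa, B#) ⊢ (s0, bbbbaa, BB#) ⊢ (s0, bbbaa, BBB#) ⊢ (s0, bbaa, BBBB#) ⊢ (s0, baa, BBBBB#) ⊢ (s0, aa, BBBBBB#) ⊢ (s1, a, ABBBBBB#) ⊢ (s2, a, ABBBBBB#) ⊢ (s4, ε, BBBBBB#)
All input consumed; state s4 ∈ F.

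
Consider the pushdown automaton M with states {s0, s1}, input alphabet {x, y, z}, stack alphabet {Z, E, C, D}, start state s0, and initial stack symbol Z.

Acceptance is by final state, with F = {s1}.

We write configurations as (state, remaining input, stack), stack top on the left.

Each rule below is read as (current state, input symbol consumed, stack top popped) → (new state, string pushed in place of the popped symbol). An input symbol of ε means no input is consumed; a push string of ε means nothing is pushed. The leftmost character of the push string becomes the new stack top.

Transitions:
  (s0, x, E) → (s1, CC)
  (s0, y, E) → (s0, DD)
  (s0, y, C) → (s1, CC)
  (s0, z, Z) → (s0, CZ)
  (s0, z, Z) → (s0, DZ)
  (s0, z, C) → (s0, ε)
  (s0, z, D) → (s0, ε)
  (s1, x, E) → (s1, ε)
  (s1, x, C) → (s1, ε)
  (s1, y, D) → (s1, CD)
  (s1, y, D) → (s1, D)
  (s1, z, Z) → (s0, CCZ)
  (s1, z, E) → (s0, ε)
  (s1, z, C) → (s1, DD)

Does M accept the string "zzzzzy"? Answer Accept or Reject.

Accept

One accepting computation: (s0, zzzzzy, Z) ⊢ (s0, zzzzy, CZ) ⊢ (s0, zzzy, Z) ⊢ (s0, zzy, CZ) ⊢ (s0, zy, Z) ⊢ (s0, y, CZ) ⊢ (s1, ε, CCZ)
All input consumed and state s1 ∈ F.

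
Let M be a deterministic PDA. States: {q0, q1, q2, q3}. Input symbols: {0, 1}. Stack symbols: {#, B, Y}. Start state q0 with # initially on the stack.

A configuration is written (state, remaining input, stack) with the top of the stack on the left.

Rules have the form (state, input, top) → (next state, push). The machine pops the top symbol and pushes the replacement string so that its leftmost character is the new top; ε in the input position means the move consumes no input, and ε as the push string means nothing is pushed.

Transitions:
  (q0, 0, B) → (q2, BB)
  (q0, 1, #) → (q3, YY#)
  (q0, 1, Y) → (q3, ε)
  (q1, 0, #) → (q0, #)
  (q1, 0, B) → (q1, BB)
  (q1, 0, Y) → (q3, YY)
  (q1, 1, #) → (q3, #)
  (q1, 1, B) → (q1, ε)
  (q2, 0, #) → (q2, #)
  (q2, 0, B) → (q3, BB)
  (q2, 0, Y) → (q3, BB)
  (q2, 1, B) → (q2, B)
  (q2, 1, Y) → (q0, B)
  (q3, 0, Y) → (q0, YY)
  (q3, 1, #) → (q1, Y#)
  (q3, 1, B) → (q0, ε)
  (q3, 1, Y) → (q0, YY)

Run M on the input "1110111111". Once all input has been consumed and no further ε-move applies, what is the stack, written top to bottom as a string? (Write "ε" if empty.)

YYY#

(q0, 1110111111, #)
  read 1, top #: go to q3, push YY# → (q3, 110111111, YY#)
  read 1, top Y: go to q0, push YY → (q0, 10111111, YYY#)
  read 1, top Y: go to q3, push ε → (q3, 0111111, YY#)
  read 0, top Y: go to q0, push YY → (q0, 111111, YYY#)
  read 1, top Y: go to q3, push ε → (q3, 11111, YY#)
  read 1, top Y: go to q0, push YY → (q0, 1111, YYY#)
  read 1, top Y: go to q3, push ε → (q3, 111, YY#)
  read 1, top Y: go to q0, push YY → (q0, 11, YYY#)
  read 1, top Y: go to q3, push ε → (q3, 1, YY#)
  read 1, top Y: go to q0, push YY → (q0, ε, YYY#)
All input consumed in state q0 with stack YYY#.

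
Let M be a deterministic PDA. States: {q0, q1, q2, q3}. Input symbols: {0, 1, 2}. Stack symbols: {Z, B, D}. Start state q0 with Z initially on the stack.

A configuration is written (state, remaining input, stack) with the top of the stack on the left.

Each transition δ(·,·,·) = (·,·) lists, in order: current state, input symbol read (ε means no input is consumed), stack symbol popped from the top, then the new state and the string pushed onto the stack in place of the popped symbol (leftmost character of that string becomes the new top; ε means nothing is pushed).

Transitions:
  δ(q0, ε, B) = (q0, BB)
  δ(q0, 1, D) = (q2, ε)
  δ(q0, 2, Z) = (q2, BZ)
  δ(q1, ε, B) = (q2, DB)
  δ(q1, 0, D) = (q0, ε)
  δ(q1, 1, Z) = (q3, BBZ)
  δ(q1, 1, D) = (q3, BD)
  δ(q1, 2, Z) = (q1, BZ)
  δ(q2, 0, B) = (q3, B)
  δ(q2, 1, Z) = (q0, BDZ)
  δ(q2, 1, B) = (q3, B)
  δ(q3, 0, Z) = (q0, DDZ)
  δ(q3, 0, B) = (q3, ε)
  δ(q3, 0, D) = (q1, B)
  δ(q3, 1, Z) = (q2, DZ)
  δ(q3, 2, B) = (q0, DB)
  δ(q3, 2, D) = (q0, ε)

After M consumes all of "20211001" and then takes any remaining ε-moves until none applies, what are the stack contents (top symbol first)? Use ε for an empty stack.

(q0, 20211001, Z) ⊢ (q2, 0211001, BZ) ⊢ (q3, 211001, BZ) ⊢ (q0, 11001, DBZ) ⊢ (q2, 1001, BZ) ⊢ (q3, 001, BZ) ⊢ (q3, 01, Z) ⊢ (q0, 1, DDZ) ⊢ (q2, ε, DZ)
All input consumed in state q2 with stack DZ.

DZ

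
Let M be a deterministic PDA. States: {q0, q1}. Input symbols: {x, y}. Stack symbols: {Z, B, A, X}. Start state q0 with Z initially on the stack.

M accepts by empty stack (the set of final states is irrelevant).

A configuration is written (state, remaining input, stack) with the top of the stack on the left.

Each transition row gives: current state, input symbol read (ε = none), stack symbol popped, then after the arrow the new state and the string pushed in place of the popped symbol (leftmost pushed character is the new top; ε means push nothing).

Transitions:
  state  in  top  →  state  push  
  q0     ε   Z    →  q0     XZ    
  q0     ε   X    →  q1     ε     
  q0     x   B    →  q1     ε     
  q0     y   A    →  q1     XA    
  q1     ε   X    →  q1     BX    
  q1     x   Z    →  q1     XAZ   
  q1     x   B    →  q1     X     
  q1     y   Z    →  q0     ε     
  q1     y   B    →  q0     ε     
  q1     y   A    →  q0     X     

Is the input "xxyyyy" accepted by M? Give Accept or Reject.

(q0, xxyyyy, Z)
  ε-move, top Z: go to q0, push XZ → (q0, xxyyyy, XZ)
  ε-move, top X: go to q1, push ε → (q1, xxyyyy, Z)
  read x, top Z: go to q1, push XAZ → (q1, xyyyy, XAZ)
  ε-move, top X: go to q1, push BX → (q1, xyyyy, BXAZ)
  read x, top B: go to q1, push X → (q1, yyyy, XXAZ)
  ε-move, top X: go to q1, push BX → (q1, yyyy, BXXAZ)
  read y, top B: go to q0, push ε → (q0, yyy, XXAZ)
  ε-move, top X: go to q1, push ε → (q1, yyy, XAZ)
  ε-move, top X: go to q1, push BX → (q1, yyy, BXAZ)
  read y, top B: go to q0, push ε → (q0, yy, XAZ)
  ε-move, top X: go to q1, push ε → (q1, yy, AZ)
  read y, top A: go to q0, push X → (q0, y, XZ)
  ε-move, top X: go to q1, push ε → (q1, y, Z)
  read y, top Z: go to q0, push ε → (q0, ε, ε)
All input consumed and the stack is empty.

Accept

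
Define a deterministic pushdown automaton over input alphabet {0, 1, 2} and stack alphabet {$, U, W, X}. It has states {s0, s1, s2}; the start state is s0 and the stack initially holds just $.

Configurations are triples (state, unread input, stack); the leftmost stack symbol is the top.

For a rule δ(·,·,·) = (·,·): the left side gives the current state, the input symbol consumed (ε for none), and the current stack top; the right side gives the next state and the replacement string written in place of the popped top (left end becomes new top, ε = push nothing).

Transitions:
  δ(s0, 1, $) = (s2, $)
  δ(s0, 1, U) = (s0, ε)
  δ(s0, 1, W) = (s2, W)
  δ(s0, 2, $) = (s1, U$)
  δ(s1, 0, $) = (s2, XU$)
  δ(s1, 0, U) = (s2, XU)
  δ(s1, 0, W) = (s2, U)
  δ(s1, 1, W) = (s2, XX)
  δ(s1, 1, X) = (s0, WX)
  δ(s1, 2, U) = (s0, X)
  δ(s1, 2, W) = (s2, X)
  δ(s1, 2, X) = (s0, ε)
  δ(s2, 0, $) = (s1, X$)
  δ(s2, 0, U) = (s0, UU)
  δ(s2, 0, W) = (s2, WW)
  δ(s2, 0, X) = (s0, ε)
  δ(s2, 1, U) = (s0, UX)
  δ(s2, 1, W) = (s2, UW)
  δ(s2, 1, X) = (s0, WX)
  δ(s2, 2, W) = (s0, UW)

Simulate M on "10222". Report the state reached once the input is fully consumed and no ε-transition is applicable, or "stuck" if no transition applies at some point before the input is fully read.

(s0, 10222, $) ⊢ (s2, 0222, $) ⊢ (s1, 222, X$) ⊢ (s0, 22, $) ⊢ (s1, 2, U$) ⊢ (s0, ε, X$)
All input consumed; M is in state s0.

s0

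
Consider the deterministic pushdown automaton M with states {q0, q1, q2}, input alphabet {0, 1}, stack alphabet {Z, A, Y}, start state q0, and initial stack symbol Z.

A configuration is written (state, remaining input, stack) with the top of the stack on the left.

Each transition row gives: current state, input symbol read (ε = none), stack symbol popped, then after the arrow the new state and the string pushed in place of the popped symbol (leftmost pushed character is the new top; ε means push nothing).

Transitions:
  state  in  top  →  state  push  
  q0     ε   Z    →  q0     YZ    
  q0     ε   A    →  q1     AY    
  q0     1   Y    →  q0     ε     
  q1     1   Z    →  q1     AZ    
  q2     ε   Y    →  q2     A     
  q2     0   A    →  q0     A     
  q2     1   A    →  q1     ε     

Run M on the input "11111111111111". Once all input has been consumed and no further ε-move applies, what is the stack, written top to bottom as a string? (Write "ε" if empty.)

(q0, 11111111111111, Z) ⊢ (q0, 11111111111111, YZ) ⊢ (q0, 1111111111111, Z) ⊢ (q0, 1111111111111, YZ) ⊢ (q0, 111111111111, Z) ⊢ (q0, 111111111111, YZ) ⊢ (q0, 11111111111, Z) ⊢ (q0, 11111111111, YZ) ⊢ (q0, 1111111111, Z) ⊢ (q0, 1111111111, YZ) ⊢ (q0, 111111111, Z) ⊢ (q0, 111111111, YZ) ⊢ (q0, 11111111, Z) ⊢ (q0, 11111111, YZ) ⊢ (q0, 1111111, Z) ⊢ (q0, 1111111, YZ) ⊢ (q0, 111111, Z) ⊢ (q0, 111111, YZ) ⊢ (q0, 11111, Z) ⊢ (q0, 11111, YZ) ⊢ (q0, 1111, Z) ⊢ (q0, 1111, YZ) ⊢ (q0, 111, Z) ⊢ (q0, 111, YZ) ⊢ (q0, 11, Z) ⊢ (q0, 11, YZ) ⊢ (q0, 1, Z) ⊢ (q0, 1, YZ) ⊢ (q0, ε, Z) ⊢ (q0, ε, YZ)
All input consumed in state q0 with stack YZ.

YZ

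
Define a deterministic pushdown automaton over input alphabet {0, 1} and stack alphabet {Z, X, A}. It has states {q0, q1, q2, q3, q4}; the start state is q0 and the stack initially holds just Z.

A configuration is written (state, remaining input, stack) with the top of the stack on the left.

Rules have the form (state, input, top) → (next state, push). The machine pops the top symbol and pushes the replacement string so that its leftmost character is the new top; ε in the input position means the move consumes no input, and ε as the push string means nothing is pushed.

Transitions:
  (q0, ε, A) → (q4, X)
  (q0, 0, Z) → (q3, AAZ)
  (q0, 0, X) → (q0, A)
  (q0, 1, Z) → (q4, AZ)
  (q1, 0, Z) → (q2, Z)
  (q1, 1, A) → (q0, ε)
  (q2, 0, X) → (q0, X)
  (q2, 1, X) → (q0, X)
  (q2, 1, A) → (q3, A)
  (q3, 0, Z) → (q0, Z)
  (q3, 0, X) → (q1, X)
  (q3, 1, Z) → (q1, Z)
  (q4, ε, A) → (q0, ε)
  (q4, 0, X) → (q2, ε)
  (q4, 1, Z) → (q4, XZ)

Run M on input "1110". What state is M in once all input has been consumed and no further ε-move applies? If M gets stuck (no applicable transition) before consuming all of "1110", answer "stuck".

q3

(q0, 1110, Z) ⊢ (q4, 110, AZ) ⊢ (q0, 110, Z) ⊢ (q4, 10, AZ) ⊢ (q0, 10, Z) ⊢ (q4, 0, AZ) ⊢ (q0, 0, Z) ⊢ (q3, ε, AAZ)
All input consumed; M is in state q3.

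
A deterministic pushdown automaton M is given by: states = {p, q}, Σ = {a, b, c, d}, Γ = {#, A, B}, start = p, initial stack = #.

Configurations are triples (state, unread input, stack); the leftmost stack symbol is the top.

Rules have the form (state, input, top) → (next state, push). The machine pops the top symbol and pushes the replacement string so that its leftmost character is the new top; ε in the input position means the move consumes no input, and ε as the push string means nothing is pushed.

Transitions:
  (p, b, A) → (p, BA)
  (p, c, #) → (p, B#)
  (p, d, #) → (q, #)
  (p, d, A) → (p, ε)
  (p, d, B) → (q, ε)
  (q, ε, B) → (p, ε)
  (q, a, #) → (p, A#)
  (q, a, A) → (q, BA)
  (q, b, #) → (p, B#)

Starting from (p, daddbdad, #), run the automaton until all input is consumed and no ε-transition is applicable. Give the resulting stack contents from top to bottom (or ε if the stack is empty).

(p, daddbdad, #)
  read d, top #: go to q, push # → (q, addbdad, #)
  read a, top #: go to p, push A# → (p, ddbdad, A#)
  read d, top A: go to p, push ε → (p, dbdad, #)
  read d, top #: go to q, push # → (q, bdad, #)
  read b, top #: go to p, push B# → (p, dad, B#)
  read d, top B: go to q, push ε → (q, ad, #)
  read a, top #: go to p, push A# → (p, d, A#)
  read d, top A: go to p, push ε → (p, ε, #)
All input consumed in state p with stack #.

#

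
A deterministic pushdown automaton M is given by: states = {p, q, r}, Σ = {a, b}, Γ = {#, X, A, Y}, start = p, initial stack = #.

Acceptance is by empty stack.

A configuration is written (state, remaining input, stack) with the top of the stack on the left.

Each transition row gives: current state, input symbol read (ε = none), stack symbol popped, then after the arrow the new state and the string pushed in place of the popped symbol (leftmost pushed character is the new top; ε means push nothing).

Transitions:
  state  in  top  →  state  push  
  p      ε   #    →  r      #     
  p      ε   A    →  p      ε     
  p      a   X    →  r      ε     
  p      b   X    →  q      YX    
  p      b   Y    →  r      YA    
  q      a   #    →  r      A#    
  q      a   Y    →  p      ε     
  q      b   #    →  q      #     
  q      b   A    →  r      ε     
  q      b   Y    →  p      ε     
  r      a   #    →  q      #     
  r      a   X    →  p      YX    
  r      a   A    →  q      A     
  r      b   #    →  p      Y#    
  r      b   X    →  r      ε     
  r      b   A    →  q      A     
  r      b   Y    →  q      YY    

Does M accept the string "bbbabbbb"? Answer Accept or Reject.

(p, bbbabbbb, #)
  ε-move, top #: go to r, push # → (r, bbbabbbb, #)
  read b, top #: go to p, push Y# → (p, bbabbbb, Y#)
  read b, top Y: go to r, push YA → (r, babbbb, YA#)
  read b, top Y: go to q, push YY → (q, abbbb, YYA#)
  read a, top Y: go to p, push ε → (p, bbbb, YA#)
  read b, top Y: go to r, push YA → (r, bbb, YAA#)
  read b, top Y: go to q, push YY → (q, bb, YYAA#)
  read b, top Y: go to p, push ε → (p, b, YAA#)
  read b, top Y: go to r, push YA → (r, ε, YAAA#)
All input consumed; stack is YAAA#, not empty, and no further ε-move applies.

Reject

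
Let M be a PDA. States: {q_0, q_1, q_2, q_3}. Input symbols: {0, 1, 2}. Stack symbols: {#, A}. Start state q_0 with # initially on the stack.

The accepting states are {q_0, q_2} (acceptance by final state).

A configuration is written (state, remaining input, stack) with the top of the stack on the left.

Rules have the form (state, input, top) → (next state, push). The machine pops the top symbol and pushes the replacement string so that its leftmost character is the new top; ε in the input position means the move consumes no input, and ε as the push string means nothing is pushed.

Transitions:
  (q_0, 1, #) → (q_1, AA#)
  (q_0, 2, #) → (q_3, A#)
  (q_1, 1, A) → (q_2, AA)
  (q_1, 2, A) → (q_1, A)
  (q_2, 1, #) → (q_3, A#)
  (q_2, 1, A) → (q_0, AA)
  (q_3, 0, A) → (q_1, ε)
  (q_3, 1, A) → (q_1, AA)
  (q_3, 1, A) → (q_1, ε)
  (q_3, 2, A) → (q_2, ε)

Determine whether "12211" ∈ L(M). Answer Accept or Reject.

Accept

One accepting computation: (q_0, 12211, #) ⊢ (q_1, 2211, AA#) ⊢ (q_1, 211, AA#) ⊢ (q_1, 11, AA#) ⊢ (q_2, 1, AAA#) ⊢ (q_0, ε, AAAA#)
All input consumed and state q_0 ∈ F.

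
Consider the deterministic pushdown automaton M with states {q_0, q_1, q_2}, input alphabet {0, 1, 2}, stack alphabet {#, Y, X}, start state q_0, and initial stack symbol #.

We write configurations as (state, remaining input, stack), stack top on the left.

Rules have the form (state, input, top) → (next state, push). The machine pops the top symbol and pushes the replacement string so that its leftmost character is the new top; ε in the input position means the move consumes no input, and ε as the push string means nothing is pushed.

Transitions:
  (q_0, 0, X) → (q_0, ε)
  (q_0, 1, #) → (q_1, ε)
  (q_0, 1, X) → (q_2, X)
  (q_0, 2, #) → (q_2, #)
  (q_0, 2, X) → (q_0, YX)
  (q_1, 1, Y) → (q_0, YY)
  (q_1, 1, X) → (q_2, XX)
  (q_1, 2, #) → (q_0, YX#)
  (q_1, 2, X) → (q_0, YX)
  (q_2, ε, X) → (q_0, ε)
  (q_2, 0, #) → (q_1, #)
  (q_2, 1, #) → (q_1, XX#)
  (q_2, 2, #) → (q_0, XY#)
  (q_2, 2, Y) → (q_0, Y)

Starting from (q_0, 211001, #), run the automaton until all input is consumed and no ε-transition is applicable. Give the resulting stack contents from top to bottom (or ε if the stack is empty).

ε

(q_0, 211001, #) ⊢ (q_2, 11001, #) ⊢ (q_1, 1001, XX#) ⊢ (q_2, 001, XXX#) ⊢ (q_0, 001, XX#) ⊢ (q_0, 01, X#) ⊢ (q_0, 1, #) ⊢ (q_1, ε, ε)
All input consumed in state q_1 with stack ε.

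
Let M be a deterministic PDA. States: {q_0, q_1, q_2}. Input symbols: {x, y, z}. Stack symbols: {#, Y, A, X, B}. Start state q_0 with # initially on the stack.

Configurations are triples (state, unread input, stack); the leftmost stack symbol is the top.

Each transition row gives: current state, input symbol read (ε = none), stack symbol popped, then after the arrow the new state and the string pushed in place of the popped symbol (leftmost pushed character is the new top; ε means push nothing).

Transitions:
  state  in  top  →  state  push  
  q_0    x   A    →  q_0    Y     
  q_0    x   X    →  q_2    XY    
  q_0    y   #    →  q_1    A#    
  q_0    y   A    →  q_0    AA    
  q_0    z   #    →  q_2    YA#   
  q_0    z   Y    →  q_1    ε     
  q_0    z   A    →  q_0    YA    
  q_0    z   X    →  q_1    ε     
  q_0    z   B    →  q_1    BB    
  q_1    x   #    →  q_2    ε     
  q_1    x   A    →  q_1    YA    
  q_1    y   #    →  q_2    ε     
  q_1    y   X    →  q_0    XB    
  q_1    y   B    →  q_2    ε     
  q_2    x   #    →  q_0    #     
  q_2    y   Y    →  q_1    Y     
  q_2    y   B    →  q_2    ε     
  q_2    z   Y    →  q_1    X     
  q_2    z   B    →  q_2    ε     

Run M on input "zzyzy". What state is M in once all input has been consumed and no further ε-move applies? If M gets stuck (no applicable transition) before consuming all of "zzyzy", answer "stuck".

q_2

(q_0, zzyzy, #)
  read z, top #: go to q_2, push YA# → (q_2, zyzy, YA#)
  read z, top Y: go to q_1, push X → (q_1, yzy, XA#)
  read y, top X: go to q_0, push XB → (q_0, zy, XBA#)
  read z, top X: go to q_1, push ε → (q_1, y, BA#)
  read y, top B: go to q_2, push ε → (q_2, ε, A#)
All input consumed; M is in state q_2.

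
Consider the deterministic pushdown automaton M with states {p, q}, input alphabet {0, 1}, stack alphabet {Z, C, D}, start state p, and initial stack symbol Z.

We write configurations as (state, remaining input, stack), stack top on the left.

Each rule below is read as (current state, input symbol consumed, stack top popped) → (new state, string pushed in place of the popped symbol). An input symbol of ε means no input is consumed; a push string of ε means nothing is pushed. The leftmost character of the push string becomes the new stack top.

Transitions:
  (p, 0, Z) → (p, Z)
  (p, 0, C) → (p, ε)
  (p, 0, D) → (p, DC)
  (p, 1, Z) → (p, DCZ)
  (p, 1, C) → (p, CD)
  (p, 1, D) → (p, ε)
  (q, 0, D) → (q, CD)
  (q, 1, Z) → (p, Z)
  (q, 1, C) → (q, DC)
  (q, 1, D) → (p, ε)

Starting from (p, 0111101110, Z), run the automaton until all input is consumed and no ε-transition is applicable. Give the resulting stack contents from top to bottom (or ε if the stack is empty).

(p, 0111101110, Z)
  read 0, top Z: go to p, push Z → (p, 111101110, Z)
  read 1, top Z: go to p, push DCZ → (p, 11101110, DCZ)
  read 1, top D: go to p, push ε → (p, 1101110, CZ)
  read 1, top C: go to p, push CD → (p, 101110, CDZ)
  read 1, top C: go to p, push CD → (p, 01110, CDDZ)
  read 0, top C: go to p, push ε → (p, 1110, DDZ)
  read 1, top D: go to p, push ε → (p, 110, DZ)
  read 1, top D: go to p, push ε → (p, 10, Z)
  read 1, top Z: go to p, push DCZ → (p, 0, DCZ)
  read 0, top D: go to p, push DC → (p, ε, DCCZ)
All input consumed in state p with stack DCCZ.

DCCZ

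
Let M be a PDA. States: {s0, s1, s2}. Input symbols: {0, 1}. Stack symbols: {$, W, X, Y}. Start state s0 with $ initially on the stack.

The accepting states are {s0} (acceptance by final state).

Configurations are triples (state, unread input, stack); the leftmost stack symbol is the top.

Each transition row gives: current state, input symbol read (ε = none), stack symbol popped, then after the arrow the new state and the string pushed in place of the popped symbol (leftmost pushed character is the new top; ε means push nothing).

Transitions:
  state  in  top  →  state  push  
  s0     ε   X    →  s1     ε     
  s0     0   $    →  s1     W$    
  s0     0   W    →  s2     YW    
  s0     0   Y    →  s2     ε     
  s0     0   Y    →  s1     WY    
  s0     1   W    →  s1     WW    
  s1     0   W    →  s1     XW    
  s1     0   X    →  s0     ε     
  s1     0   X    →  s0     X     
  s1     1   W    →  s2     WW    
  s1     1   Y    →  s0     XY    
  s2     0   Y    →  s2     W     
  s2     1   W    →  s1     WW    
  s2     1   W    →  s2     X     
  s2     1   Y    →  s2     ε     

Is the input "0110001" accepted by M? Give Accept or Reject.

No computation consumes all input and reaches a final state.

Reject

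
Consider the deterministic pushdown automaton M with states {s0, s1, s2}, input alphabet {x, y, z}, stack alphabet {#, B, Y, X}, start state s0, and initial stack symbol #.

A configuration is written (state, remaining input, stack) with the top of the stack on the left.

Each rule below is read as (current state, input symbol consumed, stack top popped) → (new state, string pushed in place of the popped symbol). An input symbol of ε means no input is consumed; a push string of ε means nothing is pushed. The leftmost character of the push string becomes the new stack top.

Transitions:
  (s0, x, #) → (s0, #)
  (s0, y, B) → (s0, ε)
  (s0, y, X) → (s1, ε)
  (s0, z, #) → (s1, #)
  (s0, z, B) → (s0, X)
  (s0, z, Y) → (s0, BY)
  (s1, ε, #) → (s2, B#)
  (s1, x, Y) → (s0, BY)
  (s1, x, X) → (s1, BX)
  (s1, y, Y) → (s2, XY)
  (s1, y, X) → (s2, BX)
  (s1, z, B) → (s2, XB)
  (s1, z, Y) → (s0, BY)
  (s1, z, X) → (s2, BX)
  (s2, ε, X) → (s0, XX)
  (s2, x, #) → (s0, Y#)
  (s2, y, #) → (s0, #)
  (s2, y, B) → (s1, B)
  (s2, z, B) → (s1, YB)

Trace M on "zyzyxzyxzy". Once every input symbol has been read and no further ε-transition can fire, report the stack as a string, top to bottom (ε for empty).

(s0, zyzyxzyxzy, #)
  read z, top #: go to s1, push # → (s1, yzyxzyxzy, #)
  ε-move, top #: go to s2, push B# → (s2, yzyxzyxzy, B#)
  read y, top B: go to s1, push B → (s1, zyxzyxzy, B#)
  read z, top B: go to s2, push XB → (s2, yxzyxzy, XB#)
  ε-move, top X: go to s0, push XX → (s0, yxzyxzy, XXB#)
  read y, top X: go to s1, push ε → (s1, xzyxzy, XB#)
  read x, top X: go to s1, push BX → (s1, zyxzy, BXB#)
  read z, top B: go to s2, push XB → (s2, yxzy, XBXB#)
  ε-move, top X: go to s0, push XX → (s0, yxzy, XXBXB#)
  read y, top X: go to s1, push ε → (s1, xzy, XBXB#)
  read x, top X: go to s1, push BX → (s1, zy, BXBXB#)
  read z, top B: go to s2, push XB → (s2, y, XBXBXB#)
  ε-move, top X: go to s0, push XX → (s0, y, XXBXBXB#)
  read y, top X: go to s1, push ε → (s1, ε, XBXBXB#)
All input consumed in state s1 with stack XBXBXB#.

XBXBXB#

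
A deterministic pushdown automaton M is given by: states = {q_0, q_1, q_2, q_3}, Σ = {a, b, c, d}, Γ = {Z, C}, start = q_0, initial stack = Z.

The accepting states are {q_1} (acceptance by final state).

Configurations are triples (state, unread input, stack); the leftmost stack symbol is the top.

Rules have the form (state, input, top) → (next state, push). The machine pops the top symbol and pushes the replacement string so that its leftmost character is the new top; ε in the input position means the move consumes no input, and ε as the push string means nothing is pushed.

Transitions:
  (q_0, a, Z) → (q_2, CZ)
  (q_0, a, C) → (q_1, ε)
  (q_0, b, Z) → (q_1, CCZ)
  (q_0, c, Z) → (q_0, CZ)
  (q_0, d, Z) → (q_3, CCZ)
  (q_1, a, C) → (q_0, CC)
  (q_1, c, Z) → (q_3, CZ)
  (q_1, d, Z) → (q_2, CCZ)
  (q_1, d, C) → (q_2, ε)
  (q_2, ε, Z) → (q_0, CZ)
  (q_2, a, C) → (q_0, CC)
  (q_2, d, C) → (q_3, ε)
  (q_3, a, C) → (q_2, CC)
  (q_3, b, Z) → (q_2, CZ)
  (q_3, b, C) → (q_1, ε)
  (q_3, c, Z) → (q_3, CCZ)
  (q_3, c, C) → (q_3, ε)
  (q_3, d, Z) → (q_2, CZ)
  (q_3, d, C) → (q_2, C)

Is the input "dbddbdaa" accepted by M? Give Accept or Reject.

(q_0, dbddbdaa, Z)
  read d, top Z: go to q_3, push CCZ → (q_3, bddbdaa, CCZ)
  read b, top C: go to q_1, push ε → (q_1, ddbdaa, CZ)
  read d, top C: go to q_2, push ε → (q_2, dbdaa, Z)
  ε-move, top Z: go to q_0, push CZ → (q_0, dbdaa, CZ)
No transition applies at (q_0, dbdaa, CZ); input not fully consumed.

Reject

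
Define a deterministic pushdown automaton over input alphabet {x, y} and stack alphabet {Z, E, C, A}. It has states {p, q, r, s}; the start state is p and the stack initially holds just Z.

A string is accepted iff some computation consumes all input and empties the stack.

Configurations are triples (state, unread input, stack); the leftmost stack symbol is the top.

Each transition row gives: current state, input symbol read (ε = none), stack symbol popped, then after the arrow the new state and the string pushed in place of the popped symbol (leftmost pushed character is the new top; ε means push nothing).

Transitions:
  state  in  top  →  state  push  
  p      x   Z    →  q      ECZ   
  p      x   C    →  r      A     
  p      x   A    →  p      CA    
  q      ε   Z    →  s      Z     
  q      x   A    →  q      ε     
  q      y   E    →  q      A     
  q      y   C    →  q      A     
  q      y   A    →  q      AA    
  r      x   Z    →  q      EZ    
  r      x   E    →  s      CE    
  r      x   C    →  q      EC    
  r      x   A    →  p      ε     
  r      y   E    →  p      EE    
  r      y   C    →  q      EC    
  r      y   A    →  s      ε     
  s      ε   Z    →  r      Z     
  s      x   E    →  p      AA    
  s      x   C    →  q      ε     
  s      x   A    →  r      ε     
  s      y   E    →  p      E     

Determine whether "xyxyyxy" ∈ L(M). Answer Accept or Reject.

Reject

(p, xyxyyxy, Z)
  read x, top Z: go to q, push ECZ → (q, yxyyxy, ECZ)
  read y, top E: go to q, push A → (q, xyyxy, ACZ)
  read x, top A: go to q, push ε → (q, yyxy, CZ)
  read y, top C: go to q, push A → (q, yxy, AZ)
  read y, top A: go to q, push AA → (q, xy, AAZ)
  read x, top A: go to q, push ε → (q, y, AZ)
  read y, top A: go to q, push AA → (q, ε, AAZ)
All input consumed; stack is AAZ, not empty, and no further ε-move applies.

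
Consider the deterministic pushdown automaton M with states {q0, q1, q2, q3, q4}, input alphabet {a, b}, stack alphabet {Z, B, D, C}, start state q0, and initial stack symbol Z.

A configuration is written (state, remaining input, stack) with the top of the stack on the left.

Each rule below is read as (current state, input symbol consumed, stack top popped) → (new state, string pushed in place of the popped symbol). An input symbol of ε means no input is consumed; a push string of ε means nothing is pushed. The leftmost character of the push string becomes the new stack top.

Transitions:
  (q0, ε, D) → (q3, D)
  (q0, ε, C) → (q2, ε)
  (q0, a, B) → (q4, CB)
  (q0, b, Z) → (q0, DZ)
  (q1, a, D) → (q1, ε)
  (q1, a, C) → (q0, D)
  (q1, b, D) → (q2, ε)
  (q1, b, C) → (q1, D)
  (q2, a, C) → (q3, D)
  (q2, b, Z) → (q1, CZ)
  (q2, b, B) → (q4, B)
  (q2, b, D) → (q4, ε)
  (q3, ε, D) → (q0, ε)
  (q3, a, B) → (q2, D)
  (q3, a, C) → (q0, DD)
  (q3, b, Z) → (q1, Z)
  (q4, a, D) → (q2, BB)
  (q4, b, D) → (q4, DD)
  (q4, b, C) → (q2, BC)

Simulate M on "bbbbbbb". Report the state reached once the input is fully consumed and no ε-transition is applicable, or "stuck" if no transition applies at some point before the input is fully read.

q0

(q0, bbbbbbb, Z) ⊢ (q0, bbbbbb, DZ) ⊢ (q3, bbbbbb, DZ) ⊢ (q0, bbbbbb, Z) ⊢ (q0, bbbbb, DZ) ⊢ (q3, bbbbb, DZ) ⊢ (q0, bbbbb, Z) ⊢ (q0, bbbb, DZ) ⊢ (q3, bbbb, DZ) ⊢ (q0, bbbb, Z) ⊢ (q0, bbb, DZ) ⊢ (q3, bbb, DZ) ⊢ (q0, bbb, Z) ⊢ (q0, bb, DZ) ⊢ (q3, bb, DZ) ⊢ (q0, bb, Z) ⊢ (q0, b, DZ) ⊢ (q3, b, DZ) ⊢ (q0, b, Z) ⊢ (q0, ε, DZ) ⊢ (q3, ε, DZ) ⊢ (q0, ε, Z)
All input consumed; M is in state q0.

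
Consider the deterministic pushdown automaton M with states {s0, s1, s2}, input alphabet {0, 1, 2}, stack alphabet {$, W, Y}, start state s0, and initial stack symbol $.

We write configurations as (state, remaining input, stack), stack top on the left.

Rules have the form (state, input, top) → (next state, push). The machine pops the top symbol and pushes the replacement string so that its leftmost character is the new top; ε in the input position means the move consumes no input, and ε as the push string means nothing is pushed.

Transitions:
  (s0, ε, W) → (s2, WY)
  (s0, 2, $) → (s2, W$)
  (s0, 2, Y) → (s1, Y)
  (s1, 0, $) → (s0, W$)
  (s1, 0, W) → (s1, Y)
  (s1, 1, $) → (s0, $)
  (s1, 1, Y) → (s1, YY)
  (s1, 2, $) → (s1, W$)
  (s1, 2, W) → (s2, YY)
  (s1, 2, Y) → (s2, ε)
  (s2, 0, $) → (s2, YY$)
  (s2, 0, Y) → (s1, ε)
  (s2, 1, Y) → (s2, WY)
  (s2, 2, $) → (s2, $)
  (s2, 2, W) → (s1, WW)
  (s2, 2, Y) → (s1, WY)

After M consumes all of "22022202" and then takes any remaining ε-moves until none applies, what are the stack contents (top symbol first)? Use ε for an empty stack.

(s0, 22022202, $) ⊢ (s2, 2022202, W$) ⊢ (s1, 022202, WW$) ⊢ (s1, 22202, YW$) ⊢ (s2, 2202, W$) ⊢ (s1, 202, WW$) ⊢ (s2, 02, YYW$) ⊢ (s1, 2, YW$) ⊢ (s2, ε, W$)
All input consumed in state s2 with stack W$.

W$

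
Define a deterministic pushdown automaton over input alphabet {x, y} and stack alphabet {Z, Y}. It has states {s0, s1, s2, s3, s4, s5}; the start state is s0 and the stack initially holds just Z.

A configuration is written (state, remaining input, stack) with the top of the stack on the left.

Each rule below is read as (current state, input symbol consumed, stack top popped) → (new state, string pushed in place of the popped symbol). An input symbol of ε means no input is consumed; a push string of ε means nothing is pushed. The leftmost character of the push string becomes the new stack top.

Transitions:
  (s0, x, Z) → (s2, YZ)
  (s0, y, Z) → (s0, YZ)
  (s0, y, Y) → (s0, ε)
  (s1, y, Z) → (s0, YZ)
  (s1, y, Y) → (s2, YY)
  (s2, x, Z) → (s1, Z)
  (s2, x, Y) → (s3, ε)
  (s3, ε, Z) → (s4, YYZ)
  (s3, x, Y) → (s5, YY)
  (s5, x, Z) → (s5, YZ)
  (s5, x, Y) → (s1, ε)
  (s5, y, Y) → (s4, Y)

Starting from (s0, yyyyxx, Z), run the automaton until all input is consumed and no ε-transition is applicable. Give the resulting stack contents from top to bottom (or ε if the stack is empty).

(s0, yyyyxx, Z)
  read y, top Z: go to s0, push YZ → (s0, yyyxx, YZ)
  read y, top Y: go to s0, push ε → (s0, yyxx, Z)
  read y, top Z: go to s0, push YZ → (s0, yxx, YZ)
  read y, top Y: go to s0, push ε → (s0, xx, Z)
  read x, top Z: go to s2, push YZ → (s2, x, YZ)
  read x, top Y: go to s3, push ε → (s3, ε, Z)
  ε-move, top Z: go to s4, push YYZ → (s4, ε, YYZ)
All input consumed in state s4 with stack YYZ.

YYZ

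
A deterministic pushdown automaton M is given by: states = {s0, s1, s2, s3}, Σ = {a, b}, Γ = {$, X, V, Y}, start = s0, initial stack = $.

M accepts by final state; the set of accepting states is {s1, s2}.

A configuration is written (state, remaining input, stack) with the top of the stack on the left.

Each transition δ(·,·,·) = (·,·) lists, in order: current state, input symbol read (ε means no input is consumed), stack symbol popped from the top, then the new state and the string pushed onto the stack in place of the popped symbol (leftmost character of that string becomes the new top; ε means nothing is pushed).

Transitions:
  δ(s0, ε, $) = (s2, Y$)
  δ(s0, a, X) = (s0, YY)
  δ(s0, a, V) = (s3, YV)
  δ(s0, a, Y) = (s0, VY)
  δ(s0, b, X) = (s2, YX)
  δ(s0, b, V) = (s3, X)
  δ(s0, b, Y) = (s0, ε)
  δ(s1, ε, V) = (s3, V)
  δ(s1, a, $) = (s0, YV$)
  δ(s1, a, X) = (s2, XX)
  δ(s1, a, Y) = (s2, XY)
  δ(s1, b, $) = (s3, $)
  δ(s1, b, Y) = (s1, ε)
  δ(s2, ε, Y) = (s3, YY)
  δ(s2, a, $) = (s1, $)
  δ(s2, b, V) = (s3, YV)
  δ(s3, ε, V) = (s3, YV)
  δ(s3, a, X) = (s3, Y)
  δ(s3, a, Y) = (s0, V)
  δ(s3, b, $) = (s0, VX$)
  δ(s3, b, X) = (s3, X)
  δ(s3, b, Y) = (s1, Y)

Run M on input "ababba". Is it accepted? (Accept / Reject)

(s0, ababba, $) ⊢ (s2, ababba, Y$) ⊢ (s3, ababba, YY$) ⊢ (s0, babba, VY$) ⊢ (s3, abba, XY$) ⊢ (s3, bba, YY$) ⊢ (s1, ba, YY$) ⊢ (s1, a, Y$) ⊢ (s2, ε, XY$)
All input consumed; state s2 ∈ F.

Accept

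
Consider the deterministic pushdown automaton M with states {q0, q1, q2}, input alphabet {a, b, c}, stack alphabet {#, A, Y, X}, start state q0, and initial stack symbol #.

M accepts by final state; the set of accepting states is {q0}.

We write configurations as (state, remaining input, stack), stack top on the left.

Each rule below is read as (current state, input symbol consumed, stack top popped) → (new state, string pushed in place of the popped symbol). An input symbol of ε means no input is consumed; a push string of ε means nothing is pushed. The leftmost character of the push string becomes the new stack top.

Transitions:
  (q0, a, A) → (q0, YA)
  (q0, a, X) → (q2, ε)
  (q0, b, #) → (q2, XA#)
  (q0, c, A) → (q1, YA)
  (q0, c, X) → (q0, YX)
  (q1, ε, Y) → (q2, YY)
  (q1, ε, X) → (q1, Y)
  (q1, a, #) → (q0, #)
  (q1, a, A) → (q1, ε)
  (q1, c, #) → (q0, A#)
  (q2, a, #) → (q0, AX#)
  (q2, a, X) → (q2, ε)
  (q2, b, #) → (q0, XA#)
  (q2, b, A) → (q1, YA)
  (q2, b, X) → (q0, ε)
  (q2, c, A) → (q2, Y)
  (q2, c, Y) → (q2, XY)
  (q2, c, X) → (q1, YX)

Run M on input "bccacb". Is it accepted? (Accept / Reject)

(q0, bccacb, #)
  read b, top #: go to q2, push XA# → (q2, ccacb, XA#)
  read c, top X: go to q1, push YX → (q1, cacb, YXA#)
  ε-move, top Y: go to q2, push YY → (q2, cacb, YYXA#)
  read c, top Y: go to q2, push XY → (q2, acb, XYYXA#)
  read a, top X: go to q2, push ε → (q2, cb, YYXA#)
  read c, top Y: go to q2, push XY → (q2, b, XYYXA#)
  read b, top X: go to q0, push ε → (q0, ε, YYXA#)
All input consumed; state q0 ∈ F.

Accept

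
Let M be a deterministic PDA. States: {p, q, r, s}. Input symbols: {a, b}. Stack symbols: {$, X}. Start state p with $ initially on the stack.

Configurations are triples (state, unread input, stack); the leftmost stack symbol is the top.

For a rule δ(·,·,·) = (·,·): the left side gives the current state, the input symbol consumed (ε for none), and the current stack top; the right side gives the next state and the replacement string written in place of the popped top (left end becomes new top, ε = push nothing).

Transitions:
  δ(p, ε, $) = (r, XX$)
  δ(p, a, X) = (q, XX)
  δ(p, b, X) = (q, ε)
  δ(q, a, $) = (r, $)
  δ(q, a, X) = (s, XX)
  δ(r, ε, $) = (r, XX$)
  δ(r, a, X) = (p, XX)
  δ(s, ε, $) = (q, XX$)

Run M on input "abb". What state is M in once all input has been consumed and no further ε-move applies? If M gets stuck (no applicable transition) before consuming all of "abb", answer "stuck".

stuck

(p, abb, $)
  ε-move, top $: go to r, push XX$ → (r, abb, XX$)
  read a, top X: go to p, push XX → (p, bb, XXX$)
  read b, top X: go to q, push ε → (q, b, XX$)
No transition for (q, b, top X); M blocks with input b remaining.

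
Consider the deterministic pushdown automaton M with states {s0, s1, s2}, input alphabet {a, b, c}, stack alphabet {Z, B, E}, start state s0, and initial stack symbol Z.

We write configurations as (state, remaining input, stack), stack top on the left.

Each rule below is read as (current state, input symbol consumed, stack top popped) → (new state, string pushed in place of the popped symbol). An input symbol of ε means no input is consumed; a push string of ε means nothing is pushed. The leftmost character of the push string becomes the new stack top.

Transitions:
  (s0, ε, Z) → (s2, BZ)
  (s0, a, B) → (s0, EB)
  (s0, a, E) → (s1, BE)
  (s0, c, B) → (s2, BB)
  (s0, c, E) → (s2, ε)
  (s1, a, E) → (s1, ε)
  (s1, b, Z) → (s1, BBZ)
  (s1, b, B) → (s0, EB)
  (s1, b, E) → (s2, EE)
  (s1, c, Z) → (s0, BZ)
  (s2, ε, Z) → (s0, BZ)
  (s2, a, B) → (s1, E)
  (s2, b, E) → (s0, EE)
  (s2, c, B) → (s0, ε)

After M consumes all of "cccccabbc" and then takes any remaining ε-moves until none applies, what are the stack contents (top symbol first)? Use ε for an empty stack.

(s0, cccccabbc, Z) ⊢ (s2, cccccabbc, BZ) ⊢ (s0, ccccabbc, Z) ⊢ (s2, ccccabbc, BZ) ⊢ (s0, cccabbc, Z) ⊢ (s2, cccabbc, BZ) ⊢ (s0, ccabbc, Z) ⊢ (s2, ccabbc, BZ) ⊢ (s0, cabbc, Z) ⊢ (s2, cabbc, BZ) ⊢ (s0, abbc, Z) ⊢ (s2, abbc, BZ) ⊢ (s1, bbc, EZ) ⊢ (s2, bc, EEZ) ⊢ (s0, c, EEEZ) ⊢ (s2, ε, EEZ)
All input consumed in state s2 with stack EEZ.

EEZ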